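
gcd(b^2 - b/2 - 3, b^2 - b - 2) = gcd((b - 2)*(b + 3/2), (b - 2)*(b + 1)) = b - 2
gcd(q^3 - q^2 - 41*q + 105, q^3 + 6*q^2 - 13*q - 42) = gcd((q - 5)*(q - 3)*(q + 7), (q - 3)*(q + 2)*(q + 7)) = q^2 + 4*q - 21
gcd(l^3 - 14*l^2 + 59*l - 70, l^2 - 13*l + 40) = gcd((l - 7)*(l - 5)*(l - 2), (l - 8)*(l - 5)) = l - 5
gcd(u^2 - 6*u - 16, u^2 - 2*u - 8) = u + 2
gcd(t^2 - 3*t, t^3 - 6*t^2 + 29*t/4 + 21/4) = t - 3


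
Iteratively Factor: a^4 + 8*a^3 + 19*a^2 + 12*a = (a + 1)*(a^3 + 7*a^2 + 12*a) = a*(a + 1)*(a^2 + 7*a + 12) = a*(a + 1)*(a + 4)*(a + 3)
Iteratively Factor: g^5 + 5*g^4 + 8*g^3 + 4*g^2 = (g + 2)*(g^4 + 3*g^3 + 2*g^2) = (g + 2)^2*(g^3 + g^2) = g*(g + 2)^2*(g^2 + g) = g*(g + 1)*(g + 2)^2*(g)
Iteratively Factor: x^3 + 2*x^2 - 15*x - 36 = (x + 3)*(x^2 - x - 12) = (x - 4)*(x + 3)*(x + 3)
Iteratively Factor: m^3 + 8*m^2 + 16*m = (m + 4)*(m^2 + 4*m) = (m + 4)^2*(m)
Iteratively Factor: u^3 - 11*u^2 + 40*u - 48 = (u - 3)*(u^2 - 8*u + 16) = (u - 4)*(u - 3)*(u - 4)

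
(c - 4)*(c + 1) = c^2 - 3*c - 4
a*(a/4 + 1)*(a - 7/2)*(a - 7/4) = a^4/4 - 5*a^3/16 - 119*a^2/32 + 49*a/8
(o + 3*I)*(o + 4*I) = o^2 + 7*I*o - 12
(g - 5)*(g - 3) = g^2 - 8*g + 15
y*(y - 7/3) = y^2 - 7*y/3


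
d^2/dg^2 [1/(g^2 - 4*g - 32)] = 2*(g^2 - 4*g - 4*(g - 2)^2 - 32)/(-g^2 + 4*g + 32)^3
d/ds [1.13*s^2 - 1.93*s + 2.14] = 2.26*s - 1.93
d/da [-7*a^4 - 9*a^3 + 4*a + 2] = -28*a^3 - 27*a^2 + 4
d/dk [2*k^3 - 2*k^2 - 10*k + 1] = 6*k^2 - 4*k - 10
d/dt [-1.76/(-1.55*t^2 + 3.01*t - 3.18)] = (5.2976 - 5.456*t)/(1.55*t^2 - 3.01*t + 3.18)^2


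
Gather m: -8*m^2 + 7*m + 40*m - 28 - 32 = -8*m^2 + 47*m - 60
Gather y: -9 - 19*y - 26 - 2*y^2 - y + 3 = -2*y^2 - 20*y - 32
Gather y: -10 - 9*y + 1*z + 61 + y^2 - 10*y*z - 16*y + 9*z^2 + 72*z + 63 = y^2 + y*(-10*z - 25) + 9*z^2 + 73*z + 114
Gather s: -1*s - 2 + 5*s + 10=4*s + 8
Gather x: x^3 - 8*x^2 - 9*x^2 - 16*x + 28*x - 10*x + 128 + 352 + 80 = x^3 - 17*x^2 + 2*x + 560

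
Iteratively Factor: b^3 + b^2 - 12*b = (b + 4)*(b^2 - 3*b) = b*(b + 4)*(b - 3)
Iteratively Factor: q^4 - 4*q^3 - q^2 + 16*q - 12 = (q - 2)*(q^3 - 2*q^2 - 5*q + 6) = (q - 2)*(q + 2)*(q^2 - 4*q + 3) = (q - 3)*(q - 2)*(q + 2)*(q - 1)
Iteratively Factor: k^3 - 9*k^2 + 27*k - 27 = (k - 3)*(k^2 - 6*k + 9) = (k - 3)^2*(k - 3)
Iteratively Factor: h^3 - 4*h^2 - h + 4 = (h - 1)*(h^2 - 3*h - 4) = (h - 1)*(h + 1)*(h - 4)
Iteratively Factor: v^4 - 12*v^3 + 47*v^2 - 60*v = (v - 5)*(v^3 - 7*v^2 + 12*v) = (v - 5)*(v - 3)*(v^2 - 4*v) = v*(v - 5)*(v - 3)*(v - 4)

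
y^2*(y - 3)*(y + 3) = y^4 - 9*y^2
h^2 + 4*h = h*(h + 4)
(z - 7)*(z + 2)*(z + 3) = z^3 - 2*z^2 - 29*z - 42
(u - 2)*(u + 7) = u^2 + 5*u - 14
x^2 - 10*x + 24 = (x - 6)*(x - 4)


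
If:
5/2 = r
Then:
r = 5/2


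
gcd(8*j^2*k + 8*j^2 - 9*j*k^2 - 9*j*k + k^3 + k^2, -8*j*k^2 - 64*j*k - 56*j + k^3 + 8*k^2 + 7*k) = 8*j*k + 8*j - k^2 - k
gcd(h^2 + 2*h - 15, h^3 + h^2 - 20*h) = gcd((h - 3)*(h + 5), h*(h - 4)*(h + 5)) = h + 5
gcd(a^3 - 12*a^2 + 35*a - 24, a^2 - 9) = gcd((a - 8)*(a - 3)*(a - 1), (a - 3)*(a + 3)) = a - 3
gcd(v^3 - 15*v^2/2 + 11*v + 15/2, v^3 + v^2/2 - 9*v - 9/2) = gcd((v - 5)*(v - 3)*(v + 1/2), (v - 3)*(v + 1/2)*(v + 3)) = v^2 - 5*v/2 - 3/2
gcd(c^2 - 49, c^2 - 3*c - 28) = c - 7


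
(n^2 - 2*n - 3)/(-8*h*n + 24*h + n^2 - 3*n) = (-n - 1)/(8*h - n)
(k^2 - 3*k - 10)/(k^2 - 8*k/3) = 3*(k^2 - 3*k - 10)/(k*(3*k - 8))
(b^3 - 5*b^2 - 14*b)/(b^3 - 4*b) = (b - 7)/(b - 2)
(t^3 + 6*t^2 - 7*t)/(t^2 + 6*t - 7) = t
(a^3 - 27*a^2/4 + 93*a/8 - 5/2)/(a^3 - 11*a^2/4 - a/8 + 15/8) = (4*a^2 - 17*a + 4)/(4*a^2 - a - 3)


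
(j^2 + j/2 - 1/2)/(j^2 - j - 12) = (-j^2 - j/2 + 1/2)/(-j^2 + j + 12)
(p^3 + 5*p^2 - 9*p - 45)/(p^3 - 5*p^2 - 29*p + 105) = (p + 3)/(p - 7)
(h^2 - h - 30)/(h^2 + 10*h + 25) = (h - 6)/(h + 5)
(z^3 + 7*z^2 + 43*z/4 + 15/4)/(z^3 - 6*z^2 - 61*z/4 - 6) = (z + 5)/(z - 8)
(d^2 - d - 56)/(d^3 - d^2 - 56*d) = 1/d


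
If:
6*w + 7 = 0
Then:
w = -7/6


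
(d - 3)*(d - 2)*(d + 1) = d^3 - 4*d^2 + d + 6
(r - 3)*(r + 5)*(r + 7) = r^3 + 9*r^2 - r - 105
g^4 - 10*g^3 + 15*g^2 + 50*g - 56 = (g - 7)*(g - 4)*(g - 1)*(g + 2)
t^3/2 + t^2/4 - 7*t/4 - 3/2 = (t/2 + 1/2)*(t - 2)*(t + 3/2)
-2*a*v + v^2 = v*(-2*a + v)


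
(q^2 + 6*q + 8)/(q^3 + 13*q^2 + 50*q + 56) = 1/(q + 7)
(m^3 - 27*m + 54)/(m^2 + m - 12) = (m^2 + 3*m - 18)/(m + 4)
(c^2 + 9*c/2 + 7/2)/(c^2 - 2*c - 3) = (c + 7/2)/(c - 3)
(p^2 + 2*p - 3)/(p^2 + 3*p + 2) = (p^2 + 2*p - 3)/(p^2 + 3*p + 2)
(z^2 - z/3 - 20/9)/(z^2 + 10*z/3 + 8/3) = (z - 5/3)/(z + 2)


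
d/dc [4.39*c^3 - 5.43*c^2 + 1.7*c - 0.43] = 13.17*c^2 - 10.86*c + 1.7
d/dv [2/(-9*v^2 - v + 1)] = 2*(18*v + 1)/(9*v^2 + v - 1)^2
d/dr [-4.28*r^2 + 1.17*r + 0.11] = 1.17 - 8.56*r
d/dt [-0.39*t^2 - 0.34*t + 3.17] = -0.78*t - 0.34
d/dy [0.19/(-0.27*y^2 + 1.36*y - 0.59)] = (0.1026*y - 0.2584)/(0.27*y^2 - 1.36*y + 0.59)^2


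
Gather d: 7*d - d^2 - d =-d^2 + 6*d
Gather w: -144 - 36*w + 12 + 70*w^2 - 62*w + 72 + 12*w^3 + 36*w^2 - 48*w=12*w^3 + 106*w^2 - 146*w - 60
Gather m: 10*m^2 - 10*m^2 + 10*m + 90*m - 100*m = 0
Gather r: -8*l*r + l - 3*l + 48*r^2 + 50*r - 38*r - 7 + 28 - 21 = -2*l + 48*r^2 + r*(12 - 8*l)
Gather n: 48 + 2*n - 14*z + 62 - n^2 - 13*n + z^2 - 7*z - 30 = -n^2 - 11*n + z^2 - 21*z + 80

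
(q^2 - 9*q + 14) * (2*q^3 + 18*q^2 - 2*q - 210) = 2*q^5 - 136*q^3 + 60*q^2 + 1862*q - 2940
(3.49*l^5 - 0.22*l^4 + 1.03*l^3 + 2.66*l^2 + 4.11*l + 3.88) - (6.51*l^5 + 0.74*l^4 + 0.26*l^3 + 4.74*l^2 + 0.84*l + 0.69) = -3.02*l^5 - 0.96*l^4 + 0.77*l^3 - 2.08*l^2 + 3.27*l + 3.19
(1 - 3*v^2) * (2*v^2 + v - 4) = -6*v^4 - 3*v^3 + 14*v^2 + v - 4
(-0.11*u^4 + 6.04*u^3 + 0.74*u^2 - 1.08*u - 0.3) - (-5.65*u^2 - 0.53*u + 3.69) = -0.11*u^4 + 6.04*u^3 + 6.39*u^2 - 0.55*u - 3.99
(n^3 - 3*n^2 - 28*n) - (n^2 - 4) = n^3 - 4*n^2 - 28*n + 4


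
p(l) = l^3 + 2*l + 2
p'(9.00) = 245.00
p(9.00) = 749.00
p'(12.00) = 434.00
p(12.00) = 1754.00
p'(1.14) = 5.90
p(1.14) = 5.76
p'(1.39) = 7.80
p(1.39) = 7.47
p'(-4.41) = 60.34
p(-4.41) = -92.59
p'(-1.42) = 8.05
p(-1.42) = -3.70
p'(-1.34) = 7.39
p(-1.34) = -3.09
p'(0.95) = 4.71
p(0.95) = 4.76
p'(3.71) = 43.29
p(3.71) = 60.48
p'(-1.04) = 5.24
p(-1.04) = -1.20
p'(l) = 3*l^2 + 2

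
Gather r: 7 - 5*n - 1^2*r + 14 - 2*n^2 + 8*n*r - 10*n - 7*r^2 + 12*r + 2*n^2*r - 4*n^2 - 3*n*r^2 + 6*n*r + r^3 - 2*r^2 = -6*n^2 - 15*n + r^3 + r^2*(-3*n - 9) + r*(2*n^2 + 14*n + 11) + 21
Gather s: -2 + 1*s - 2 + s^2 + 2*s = s^2 + 3*s - 4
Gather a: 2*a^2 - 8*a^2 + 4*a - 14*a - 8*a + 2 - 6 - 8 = -6*a^2 - 18*a - 12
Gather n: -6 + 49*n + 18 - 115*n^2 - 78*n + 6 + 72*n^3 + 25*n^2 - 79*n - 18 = 72*n^3 - 90*n^2 - 108*n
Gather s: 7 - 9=-2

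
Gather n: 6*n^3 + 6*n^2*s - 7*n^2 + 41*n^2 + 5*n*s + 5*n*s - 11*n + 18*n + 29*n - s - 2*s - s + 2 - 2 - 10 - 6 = 6*n^3 + n^2*(6*s + 34) + n*(10*s + 36) - 4*s - 16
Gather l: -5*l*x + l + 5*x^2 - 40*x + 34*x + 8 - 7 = l*(1 - 5*x) + 5*x^2 - 6*x + 1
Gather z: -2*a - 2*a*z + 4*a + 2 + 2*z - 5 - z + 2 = 2*a + z*(1 - 2*a) - 1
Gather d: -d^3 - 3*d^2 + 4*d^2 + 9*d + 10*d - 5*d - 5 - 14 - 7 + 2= -d^3 + d^2 + 14*d - 24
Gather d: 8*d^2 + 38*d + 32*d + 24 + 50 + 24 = 8*d^2 + 70*d + 98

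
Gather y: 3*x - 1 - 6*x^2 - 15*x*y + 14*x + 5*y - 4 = -6*x^2 + 17*x + y*(5 - 15*x) - 5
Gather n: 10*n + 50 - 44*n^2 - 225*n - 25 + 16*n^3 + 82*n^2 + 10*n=16*n^3 + 38*n^2 - 205*n + 25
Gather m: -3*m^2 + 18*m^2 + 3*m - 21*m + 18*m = 15*m^2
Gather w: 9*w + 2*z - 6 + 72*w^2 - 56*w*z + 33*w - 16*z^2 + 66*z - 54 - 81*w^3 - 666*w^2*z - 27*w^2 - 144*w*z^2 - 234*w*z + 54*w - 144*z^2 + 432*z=-81*w^3 + w^2*(45 - 666*z) + w*(-144*z^2 - 290*z + 96) - 160*z^2 + 500*z - 60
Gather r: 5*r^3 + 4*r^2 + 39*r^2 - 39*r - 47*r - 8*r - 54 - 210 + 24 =5*r^3 + 43*r^2 - 94*r - 240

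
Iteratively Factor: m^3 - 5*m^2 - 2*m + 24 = (m + 2)*(m^2 - 7*m + 12) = (m - 4)*(m + 2)*(m - 3)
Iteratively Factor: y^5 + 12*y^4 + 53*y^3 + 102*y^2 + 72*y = (y + 3)*(y^4 + 9*y^3 + 26*y^2 + 24*y) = (y + 3)^2*(y^3 + 6*y^2 + 8*y) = (y + 3)^2*(y + 4)*(y^2 + 2*y) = (y + 2)*(y + 3)^2*(y + 4)*(y)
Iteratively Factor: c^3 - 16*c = (c - 4)*(c^2 + 4*c) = c*(c - 4)*(c + 4)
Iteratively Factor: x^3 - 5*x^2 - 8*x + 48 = (x + 3)*(x^2 - 8*x + 16) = (x - 4)*(x + 3)*(x - 4)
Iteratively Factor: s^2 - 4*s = (s)*(s - 4)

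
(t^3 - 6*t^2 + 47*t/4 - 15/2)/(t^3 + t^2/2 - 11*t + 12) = (t - 5/2)/(t + 4)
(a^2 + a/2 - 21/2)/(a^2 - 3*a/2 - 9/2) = (2*a + 7)/(2*a + 3)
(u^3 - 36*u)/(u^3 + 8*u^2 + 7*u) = (u^2 - 36)/(u^2 + 8*u + 7)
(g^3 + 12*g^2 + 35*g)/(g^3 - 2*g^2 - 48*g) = (g^2 + 12*g + 35)/(g^2 - 2*g - 48)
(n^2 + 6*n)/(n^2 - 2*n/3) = 3*(n + 6)/(3*n - 2)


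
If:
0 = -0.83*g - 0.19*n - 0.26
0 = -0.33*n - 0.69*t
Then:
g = 0.478641840087623*t - 0.313253012048193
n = -2.09090909090909*t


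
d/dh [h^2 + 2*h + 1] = 2*h + 2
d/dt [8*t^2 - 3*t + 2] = 16*t - 3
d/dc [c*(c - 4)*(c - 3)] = 3*c^2 - 14*c + 12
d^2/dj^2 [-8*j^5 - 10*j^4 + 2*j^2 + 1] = -160*j^3 - 120*j^2 + 4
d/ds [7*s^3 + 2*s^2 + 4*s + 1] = 21*s^2 + 4*s + 4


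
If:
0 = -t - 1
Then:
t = -1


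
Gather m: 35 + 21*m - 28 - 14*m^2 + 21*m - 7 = -14*m^2 + 42*m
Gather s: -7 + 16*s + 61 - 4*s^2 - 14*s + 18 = -4*s^2 + 2*s + 72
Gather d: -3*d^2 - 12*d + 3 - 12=-3*d^2 - 12*d - 9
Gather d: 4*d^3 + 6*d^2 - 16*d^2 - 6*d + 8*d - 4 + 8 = 4*d^3 - 10*d^2 + 2*d + 4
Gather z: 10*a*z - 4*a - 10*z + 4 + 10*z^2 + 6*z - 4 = -4*a + 10*z^2 + z*(10*a - 4)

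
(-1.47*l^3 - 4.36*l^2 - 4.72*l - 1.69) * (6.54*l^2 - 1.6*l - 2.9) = -9.6138*l^5 - 26.1624*l^4 - 19.6298*l^3 + 9.1434*l^2 + 16.392*l + 4.901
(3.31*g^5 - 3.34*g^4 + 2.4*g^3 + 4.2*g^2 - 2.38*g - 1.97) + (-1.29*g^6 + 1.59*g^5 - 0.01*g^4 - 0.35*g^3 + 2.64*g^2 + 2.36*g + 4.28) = -1.29*g^6 + 4.9*g^5 - 3.35*g^4 + 2.05*g^3 + 6.84*g^2 - 0.02*g + 2.31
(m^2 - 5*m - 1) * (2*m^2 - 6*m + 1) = 2*m^4 - 16*m^3 + 29*m^2 + m - 1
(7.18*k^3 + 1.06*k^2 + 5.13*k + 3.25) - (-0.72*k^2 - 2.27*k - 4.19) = 7.18*k^3 + 1.78*k^2 + 7.4*k + 7.44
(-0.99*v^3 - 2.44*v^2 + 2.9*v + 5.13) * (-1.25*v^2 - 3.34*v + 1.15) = 1.2375*v^5 + 6.3566*v^4 + 3.3861*v^3 - 18.9045*v^2 - 13.7992*v + 5.8995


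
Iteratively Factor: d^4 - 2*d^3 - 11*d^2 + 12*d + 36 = (d + 2)*(d^3 - 4*d^2 - 3*d + 18) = (d + 2)^2*(d^2 - 6*d + 9) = (d - 3)*(d + 2)^2*(d - 3)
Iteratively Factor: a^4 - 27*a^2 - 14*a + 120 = (a + 3)*(a^3 - 3*a^2 - 18*a + 40) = (a + 3)*(a + 4)*(a^2 - 7*a + 10) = (a - 2)*(a + 3)*(a + 4)*(a - 5)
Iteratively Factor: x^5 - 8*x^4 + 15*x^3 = (x)*(x^4 - 8*x^3 + 15*x^2) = x^2*(x^3 - 8*x^2 + 15*x) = x^2*(x - 3)*(x^2 - 5*x) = x^2*(x - 5)*(x - 3)*(x)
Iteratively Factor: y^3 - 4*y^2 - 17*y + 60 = (y - 3)*(y^2 - y - 20) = (y - 3)*(y + 4)*(y - 5)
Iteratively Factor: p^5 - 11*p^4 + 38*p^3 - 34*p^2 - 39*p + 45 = (p - 3)*(p^4 - 8*p^3 + 14*p^2 + 8*p - 15) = (p - 3)*(p + 1)*(p^3 - 9*p^2 + 23*p - 15) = (p - 5)*(p - 3)*(p + 1)*(p^2 - 4*p + 3) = (p - 5)*(p - 3)^2*(p + 1)*(p - 1)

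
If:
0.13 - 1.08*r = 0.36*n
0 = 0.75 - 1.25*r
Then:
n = -1.44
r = 0.60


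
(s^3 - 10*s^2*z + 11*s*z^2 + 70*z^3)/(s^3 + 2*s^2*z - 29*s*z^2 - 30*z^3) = (s^2 - 5*s*z - 14*z^2)/(s^2 + 7*s*z + 6*z^2)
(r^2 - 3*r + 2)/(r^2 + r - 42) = (r^2 - 3*r + 2)/(r^2 + r - 42)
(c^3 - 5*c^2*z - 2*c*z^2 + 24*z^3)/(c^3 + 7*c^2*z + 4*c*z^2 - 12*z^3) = (-c^2 + 7*c*z - 12*z^2)/(-c^2 - 5*c*z + 6*z^2)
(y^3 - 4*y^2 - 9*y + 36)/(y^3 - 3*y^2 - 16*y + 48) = (y + 3)/(y + 4)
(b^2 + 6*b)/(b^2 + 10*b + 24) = b/(b + 4)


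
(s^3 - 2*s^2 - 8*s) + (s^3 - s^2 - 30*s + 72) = 2*s^3 - 3*s^2 - 38*s + 72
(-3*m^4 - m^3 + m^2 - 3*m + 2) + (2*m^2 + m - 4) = -3*m^4 - m^3 + 3*m^2 - 2*m - 2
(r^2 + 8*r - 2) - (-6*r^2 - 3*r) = 7*r^2 + 11*r - 2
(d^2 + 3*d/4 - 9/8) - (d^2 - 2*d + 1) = 11*d/4 - 17/8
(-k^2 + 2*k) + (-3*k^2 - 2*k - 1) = -4*k^2 - 1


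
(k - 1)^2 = k^2 - 2*k + 1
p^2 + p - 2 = (p - 1)*(p + 2)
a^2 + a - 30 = (a - 5)*(a + 6)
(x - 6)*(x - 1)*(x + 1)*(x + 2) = x^4 - 4*x^3 - 13*x^2 + 4*x + 12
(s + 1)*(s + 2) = s^2 + 3*s + 2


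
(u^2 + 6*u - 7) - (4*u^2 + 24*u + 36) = -3*u^2 - 18*u - 43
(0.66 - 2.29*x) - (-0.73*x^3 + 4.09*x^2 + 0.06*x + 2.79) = 0.73*x^3 - 4.09*x^2 - 2.35*x - 2.13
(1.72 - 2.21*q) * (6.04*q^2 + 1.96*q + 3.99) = -13.3484*q^3 + 6.0572*q^2 - 5.4467*q + 6.8628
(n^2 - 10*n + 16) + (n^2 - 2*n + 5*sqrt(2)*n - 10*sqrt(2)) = 2*n^2 - 12*n + 5*sqrt(2)*n - 10*sqrt(2) + 16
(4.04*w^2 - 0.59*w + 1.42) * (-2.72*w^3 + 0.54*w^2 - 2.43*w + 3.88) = -10.9888*w^5 + 3.7864*w^4 - 13.9982*w^3 + 17.8757*w^2 - 5.7398*w + 5.5096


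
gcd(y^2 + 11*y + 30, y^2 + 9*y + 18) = y + 6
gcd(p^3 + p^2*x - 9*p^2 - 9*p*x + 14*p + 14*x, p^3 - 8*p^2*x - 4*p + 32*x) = p - 2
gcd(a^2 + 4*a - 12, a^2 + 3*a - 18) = a + 6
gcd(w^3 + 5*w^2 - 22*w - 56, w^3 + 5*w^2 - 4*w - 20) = w + 2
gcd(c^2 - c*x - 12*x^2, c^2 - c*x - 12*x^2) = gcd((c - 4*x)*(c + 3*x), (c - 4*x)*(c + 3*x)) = -c^2 + c*x + 12*x^2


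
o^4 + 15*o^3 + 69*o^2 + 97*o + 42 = (o + 1)^2*(o + 6)*(o + 7)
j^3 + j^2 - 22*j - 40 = (j - 5)*(j + 2)*(j + 4)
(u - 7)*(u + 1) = u^2 - 6*u - 7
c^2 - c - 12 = (c - 4)*(c + 3)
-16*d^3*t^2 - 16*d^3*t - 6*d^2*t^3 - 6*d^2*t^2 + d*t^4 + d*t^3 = t*(-8*d + t)*(2*d + t)*(d*t + d)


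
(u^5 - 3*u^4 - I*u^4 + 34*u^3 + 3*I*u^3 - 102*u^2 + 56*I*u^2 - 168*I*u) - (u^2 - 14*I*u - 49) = u^5 - 3*u^4 - I*u^4 + 34*u^3 + 3*I*u^3 - 103*u^2 + 56*I*u^2 - 154*I*u + 49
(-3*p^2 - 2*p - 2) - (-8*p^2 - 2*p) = 5*p^2 - 2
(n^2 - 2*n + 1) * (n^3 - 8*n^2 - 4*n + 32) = n^5 - 10*n^4 + 13*n^3 + 32*n^2 - 68*n + 32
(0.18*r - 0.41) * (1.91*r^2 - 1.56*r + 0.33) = 0.3438*r^3 - 1.0639*r^2 + 0.699*r - 0.1353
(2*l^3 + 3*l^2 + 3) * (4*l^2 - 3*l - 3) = 8*l^5 + 6*l^4 - 15*l^3 + 3*l^2 - 9*l - 9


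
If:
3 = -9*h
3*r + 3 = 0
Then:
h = -1/3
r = -1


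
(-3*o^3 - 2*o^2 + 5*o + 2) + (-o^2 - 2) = -3*o^3 - 3*o^2 + 5*o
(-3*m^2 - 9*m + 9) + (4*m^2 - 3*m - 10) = m^2 - 12*m - 1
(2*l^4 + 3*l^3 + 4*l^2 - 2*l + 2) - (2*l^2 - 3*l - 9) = 2*l^4 + 3*l^3 + 2*l^2 + l + 11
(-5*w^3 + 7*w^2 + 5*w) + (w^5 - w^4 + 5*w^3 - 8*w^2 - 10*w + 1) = w^5 - w^4 - w^2 - 5*w + 1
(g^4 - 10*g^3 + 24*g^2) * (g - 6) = g^5 - 16*g^4 + 84*g^3 - 144*g^2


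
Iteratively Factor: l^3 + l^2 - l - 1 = (l - 1)*(l^2 + 2*l + 1) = (l - 1)*(l + 1)*(l + 1)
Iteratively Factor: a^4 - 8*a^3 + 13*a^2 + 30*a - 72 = (a + 2)*(a^3 - 10*a^2 + 33*a - 36) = (a - 4)*(a + 2)*(a^2 - 6*a + 9) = (a - 4)*(a - 3)*(a + 2)*(a - 3)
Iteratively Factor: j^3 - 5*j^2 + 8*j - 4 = (j - 1)*(j^2 - 4*j + 4) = (j - 2)*(j - 1)*(j - 2)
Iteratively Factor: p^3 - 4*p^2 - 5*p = (p + 1)*(p^2 - 5*p) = p*(p + 1)*(p - 5)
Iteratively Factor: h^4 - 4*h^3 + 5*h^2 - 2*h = (h - 1)*(h^3 - 3*h^2 + 2*h) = (h - 1)^2*(h^2 - 2*h) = h*(h - 1)^2*(h - 2)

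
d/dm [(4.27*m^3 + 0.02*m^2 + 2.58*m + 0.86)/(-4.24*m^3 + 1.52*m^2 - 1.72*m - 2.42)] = (6.5752*m^4 + 7.18960000000001*m^3 - 24.017*m^2 - 2.7112*m - 4.7644)/(17.9776*m^6 - 12.8896*m^5 + 16.896*m^4 + 15.2928*m^3 - 4.3984*m^2 + 8.3248*m + 5.8564)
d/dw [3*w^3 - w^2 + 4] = w*(9*w - 2)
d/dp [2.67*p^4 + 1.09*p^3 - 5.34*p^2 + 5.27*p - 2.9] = 10.68*p^3 + 3.27*p^2 - 10.68*p + 5.27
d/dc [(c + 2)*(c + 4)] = 2*c + 6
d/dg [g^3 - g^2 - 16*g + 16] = 3*g^2 - 2*g - 16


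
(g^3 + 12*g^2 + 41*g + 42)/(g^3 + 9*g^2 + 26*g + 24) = (g + 7)/(g + 4)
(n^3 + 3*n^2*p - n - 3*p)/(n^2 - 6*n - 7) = (n^2 + 3*n*p - n - 3*p)/(n - 7)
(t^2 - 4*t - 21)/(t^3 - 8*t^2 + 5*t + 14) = (t + 3)/(t^2 - t - 2)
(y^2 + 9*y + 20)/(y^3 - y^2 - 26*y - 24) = (y + 5)/(y^2 - 5*y - 6)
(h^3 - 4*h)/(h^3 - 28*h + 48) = h*(h + 2)/(h^2 + 2*h - 24)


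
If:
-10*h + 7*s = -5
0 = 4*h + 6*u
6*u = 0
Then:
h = 0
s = -5/7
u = 0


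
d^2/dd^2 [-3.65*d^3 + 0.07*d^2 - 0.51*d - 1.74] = 0.14 - 21.9*d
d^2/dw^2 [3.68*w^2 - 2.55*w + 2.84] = 7.36000000000000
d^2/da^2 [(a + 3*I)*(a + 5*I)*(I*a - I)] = 6*I*a - 16 - 2*I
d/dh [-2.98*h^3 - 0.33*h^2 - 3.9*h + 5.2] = -8.94*h^2 - 0.66*h - 3.9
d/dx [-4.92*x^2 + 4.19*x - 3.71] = 4.19 - 9.84*x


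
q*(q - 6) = q^2 - 6*q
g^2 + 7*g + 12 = (g + 3)*(g + 4)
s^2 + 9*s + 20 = (s + 4)*(s + 5)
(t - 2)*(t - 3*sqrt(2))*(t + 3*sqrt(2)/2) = t^3 - 3*sqrt(2)*t^2/2 - 2*t^2 - 9*t + 3*sqrt(2)*t + 18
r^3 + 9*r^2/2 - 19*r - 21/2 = (r - 3)*(r + 1/2)*(r + 7)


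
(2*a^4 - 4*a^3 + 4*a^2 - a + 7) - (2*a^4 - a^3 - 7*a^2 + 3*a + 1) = -3*a^3 + 11*a^2 - 4*a + 6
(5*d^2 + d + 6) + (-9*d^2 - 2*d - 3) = -4*d^2 - d + 3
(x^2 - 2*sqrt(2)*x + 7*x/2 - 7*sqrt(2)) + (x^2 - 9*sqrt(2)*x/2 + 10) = 2*x^2 - 13*sqrt(2)*x/2 + 7*x/2 - 7*sqrt(2) + 10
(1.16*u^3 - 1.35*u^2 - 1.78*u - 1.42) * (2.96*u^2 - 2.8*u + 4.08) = 3.4336*u^5 - 7.244*u^4 + 3.244*u^3 - 4.7272*u^2 - 3.2864*u - 5.7936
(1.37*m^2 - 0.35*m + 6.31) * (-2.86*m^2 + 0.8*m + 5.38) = -3.9182*m^4 + 2.097*m^3 - 10.956*m^2 + 3.165*m + 33.9478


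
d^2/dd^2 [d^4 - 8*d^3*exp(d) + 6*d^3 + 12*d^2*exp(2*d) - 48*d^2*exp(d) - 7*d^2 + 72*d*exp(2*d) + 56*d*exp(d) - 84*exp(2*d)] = -8*d^3*exp(d) + 48*d^2*exp(2*d) - 96*d^2*exp(d) + 12*d^2 + 384*d*exp(2*d) - 184*d*exp(d) + 36*d - 24*exp(2*d) + 16*exp(d) - 14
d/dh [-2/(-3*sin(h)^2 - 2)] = -24*sin(2*h)/(3*cos(2*h) - 7)^2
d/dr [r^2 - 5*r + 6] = 2*r - 5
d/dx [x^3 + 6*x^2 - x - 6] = 3*x^2 + 12*x - 1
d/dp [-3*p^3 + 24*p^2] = 3*p*(16 - 3*p)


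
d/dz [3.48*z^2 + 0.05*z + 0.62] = 6.96*z + 0.05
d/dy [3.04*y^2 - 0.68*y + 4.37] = 6.08*y - 0.68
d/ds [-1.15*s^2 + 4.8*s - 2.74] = 4.8 - 2.3*s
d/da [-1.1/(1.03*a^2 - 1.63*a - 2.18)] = (2.266*a - 1.793)/(-1.03*a^2 + 1.63*a + 2.18)^2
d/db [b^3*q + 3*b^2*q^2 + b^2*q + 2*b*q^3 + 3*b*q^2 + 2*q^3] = q*(3*b^2 + 6*b*q + 2*b + 2*q^2 + 3*q)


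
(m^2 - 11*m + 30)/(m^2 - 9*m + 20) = (m - 6)/(m - 4)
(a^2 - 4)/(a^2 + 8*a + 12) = (a - 2)/(a + 6)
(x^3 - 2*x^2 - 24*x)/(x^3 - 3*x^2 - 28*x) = (x - 6)/(x - 7)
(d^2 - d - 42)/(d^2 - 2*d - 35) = (d + 6)/(d + 5)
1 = 1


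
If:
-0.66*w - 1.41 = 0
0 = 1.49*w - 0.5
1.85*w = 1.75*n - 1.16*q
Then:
No Solution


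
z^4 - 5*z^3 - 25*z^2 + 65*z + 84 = (z - 7)*(z - 3)*(z + 1)*(z + 4)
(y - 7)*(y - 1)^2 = y^3 - 9*y^2 + 15*y - 7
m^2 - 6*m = m*(m - 6)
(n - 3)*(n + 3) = n^2 - 9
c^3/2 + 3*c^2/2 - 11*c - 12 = (c/2 + 1/2)*(c - 4)*(c + 6)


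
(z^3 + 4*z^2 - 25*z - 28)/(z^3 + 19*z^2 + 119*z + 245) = (z^2 - 3*z - 4)/(z^2 + 12*z + 35)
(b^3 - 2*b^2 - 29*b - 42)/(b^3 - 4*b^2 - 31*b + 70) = (b^2 + 5*b + 6)/(b^2 + 3*b - 10)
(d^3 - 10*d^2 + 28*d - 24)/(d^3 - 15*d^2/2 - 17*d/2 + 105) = 2*(d^2 - 4*d + 4)/(2*d^2 - 3*d - 35)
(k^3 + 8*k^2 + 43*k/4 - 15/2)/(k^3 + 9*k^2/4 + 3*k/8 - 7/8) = 2*(2*k^2 + 17*k + 30)/(4*k^2 + 11*k + 7)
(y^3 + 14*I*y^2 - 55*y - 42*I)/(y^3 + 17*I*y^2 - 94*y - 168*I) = (y + I)/(y + 4*I)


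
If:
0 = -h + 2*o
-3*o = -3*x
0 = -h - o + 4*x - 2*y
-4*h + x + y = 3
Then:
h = -12/13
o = -6/13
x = -6/13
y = -3/13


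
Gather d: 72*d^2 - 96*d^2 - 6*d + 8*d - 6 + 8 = -24*d^2 + 2*d + 2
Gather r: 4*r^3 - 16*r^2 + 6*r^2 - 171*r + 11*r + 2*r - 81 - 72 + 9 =4*r^3 - 10*r^2 - 158*r - 144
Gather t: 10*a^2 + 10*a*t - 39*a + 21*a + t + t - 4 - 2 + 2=10*a^2 - 18*a + t*(10*a + 2) - 4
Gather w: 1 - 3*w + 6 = 7 - 3*w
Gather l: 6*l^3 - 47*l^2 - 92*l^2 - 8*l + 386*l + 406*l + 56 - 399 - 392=6*l^3 - 139*l^2 + 784*l - 735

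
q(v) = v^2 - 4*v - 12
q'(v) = 2*v - 4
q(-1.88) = -0.95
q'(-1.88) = -7.76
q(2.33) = -15.89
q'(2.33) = 0.66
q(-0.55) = -9.50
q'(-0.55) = -5.10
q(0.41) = -13.47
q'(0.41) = -3.18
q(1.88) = -15.99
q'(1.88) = -0.24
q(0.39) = -13.41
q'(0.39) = -3.22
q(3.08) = -14.83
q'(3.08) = 2.16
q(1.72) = -15.92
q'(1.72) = -0.56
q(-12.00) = 180.00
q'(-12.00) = -28.00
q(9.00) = 33.00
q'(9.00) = 14.00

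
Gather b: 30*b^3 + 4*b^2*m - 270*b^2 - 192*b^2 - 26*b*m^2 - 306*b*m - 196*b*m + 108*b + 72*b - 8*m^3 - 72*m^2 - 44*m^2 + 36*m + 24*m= 30*b^3 + b^2*(4*m - 462) + b*(-26*m^2 - 502*m + 180) - 8*m^3 - 116*m^2 + 60*m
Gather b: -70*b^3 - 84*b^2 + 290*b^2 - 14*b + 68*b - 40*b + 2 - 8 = -70*b^3 + 206*b^2 + 14*b - 6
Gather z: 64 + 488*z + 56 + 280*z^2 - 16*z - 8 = 280*z^2 + 472*z + 112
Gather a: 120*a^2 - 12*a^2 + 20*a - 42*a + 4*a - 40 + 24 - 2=108*a^2 - 18*a - 18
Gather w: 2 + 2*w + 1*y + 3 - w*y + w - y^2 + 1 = w*(3 - y) - y^2 + y + 6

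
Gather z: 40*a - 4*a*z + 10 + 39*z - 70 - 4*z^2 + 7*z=40*a - 4*z^2 + z*(46 - 4*a) - 60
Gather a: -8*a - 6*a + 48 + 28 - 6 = 70 - 14*a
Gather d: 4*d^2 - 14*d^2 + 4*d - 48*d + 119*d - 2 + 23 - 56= -10*d^2 + 75*d - 35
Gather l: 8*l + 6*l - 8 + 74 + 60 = 14*l + 126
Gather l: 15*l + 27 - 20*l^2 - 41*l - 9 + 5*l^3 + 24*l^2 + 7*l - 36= 5*l^3 + 4*l^2 - 19*l - 18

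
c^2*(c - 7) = c^3 - 7*c^2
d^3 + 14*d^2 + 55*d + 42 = (d + 1)*(d + 6)*(d + 7)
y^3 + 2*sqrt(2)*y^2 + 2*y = y*(y + sqrt(2))^2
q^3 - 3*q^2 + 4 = (q - 2)^2*(q + 1)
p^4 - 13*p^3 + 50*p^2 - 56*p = p*(p - 7)*(p - 4)*(p - 2)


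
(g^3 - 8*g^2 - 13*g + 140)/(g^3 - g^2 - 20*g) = (g - 7)/g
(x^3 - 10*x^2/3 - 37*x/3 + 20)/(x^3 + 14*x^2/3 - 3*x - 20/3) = (x^2 - 2*x - 15)/(x^2 + 6*x + 5)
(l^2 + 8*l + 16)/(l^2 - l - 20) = (l + 4)/(l - 5)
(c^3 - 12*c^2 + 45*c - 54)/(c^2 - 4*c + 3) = (c^2 - 9*c + 18)/(c - 1)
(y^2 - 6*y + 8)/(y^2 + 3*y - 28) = (y - 2)/(y + 7)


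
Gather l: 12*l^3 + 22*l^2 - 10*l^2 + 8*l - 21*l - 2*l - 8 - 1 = 12*l^3 + 12*l^2 - 15*l - 9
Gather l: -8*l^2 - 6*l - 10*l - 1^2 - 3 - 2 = -8*l^2 - 16*l - 6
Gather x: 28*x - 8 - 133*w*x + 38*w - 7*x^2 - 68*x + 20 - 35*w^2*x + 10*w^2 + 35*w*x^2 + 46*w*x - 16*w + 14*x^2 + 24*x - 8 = 10*w^2 + 22*w + x^2*(35*w + 7) + x*(-35*w^2 - 87*w - 16) + 4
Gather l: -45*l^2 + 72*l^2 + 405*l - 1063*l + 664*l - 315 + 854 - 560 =27*l^2 + 6*l - 21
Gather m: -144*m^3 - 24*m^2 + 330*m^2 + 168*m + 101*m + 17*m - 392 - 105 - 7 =-144*m^3 + 306*m^2 + 286*m - 504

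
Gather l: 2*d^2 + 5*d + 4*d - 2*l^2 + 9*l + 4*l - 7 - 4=2*d^2 + 9*d - 2*l^2 + 13*l - 11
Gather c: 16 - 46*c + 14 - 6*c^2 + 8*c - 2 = -6*c^2 - 38*c + 28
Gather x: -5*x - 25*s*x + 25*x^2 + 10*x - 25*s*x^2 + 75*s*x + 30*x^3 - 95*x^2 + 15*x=30*x^3 + x^2*(-25*s - 70) + x*(50*s + 20)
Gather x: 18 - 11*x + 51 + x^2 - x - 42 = x^2 - 12*x + 27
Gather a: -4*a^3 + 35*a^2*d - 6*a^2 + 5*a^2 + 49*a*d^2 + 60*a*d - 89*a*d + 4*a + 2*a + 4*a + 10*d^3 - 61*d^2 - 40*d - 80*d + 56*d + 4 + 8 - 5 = -4*a^3 + a^2*(35*d - 1) + a*(49*d^2 - 29*d + 10) + 10*d^3 - 61*d^2 - 64*d + 7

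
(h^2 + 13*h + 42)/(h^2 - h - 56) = (h + 6)/(h - 8)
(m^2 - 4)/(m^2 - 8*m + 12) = (m + 2)/(m - 6)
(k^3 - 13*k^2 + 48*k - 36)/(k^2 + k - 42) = (k^2 - 7*k + 6)/(k + 7)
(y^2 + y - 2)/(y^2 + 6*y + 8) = (y - 1)/(y + 4)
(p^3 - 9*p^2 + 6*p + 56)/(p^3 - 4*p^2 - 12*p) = (p^2 - 11*p + 28)/(p*(p - 6))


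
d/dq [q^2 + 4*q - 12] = 2*q + 4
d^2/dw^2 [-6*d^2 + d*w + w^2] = 2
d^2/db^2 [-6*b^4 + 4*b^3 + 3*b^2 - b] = -72*b^2 + 24*b + 6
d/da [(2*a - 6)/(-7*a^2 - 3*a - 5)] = 14*(a^2 - 6*a - 2)/(49*a^4 + 42*a^3 + 79*a^2 + 30*a + 25)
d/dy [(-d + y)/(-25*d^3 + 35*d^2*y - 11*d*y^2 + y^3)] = 2/(125*d^3 - 75*d^2*y + 15*d*y^2 - y^3)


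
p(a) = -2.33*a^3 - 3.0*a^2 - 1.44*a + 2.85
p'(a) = -6.99*a^2 - 6.0*a - 1.44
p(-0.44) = 3.10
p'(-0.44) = -0.15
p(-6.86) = 623.74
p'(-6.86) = -289.23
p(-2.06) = 13.45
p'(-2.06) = -18.74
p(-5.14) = 247.40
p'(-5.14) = -155.27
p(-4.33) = 141.99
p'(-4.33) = -106.51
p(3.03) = -93.87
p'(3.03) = -83.79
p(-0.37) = 3.09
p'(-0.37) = -0.18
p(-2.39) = 20.96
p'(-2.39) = -27.03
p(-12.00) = 3614.37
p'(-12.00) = -936.00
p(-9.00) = 1471.38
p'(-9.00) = -513.63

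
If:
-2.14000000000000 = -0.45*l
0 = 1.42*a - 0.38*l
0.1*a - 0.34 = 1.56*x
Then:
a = 1.27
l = 4.76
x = -0.14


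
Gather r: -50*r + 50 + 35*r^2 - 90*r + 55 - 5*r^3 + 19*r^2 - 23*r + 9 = -5*r^3 + 54*r^2 - 163*r + 114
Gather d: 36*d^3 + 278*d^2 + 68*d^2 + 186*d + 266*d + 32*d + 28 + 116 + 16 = 36*d^3 + 346*d^2 + 484*d + 160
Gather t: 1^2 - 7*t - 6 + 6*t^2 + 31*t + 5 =6*t^2 + 24*t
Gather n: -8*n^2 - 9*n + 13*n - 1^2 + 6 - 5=-8*n^2 + 4*n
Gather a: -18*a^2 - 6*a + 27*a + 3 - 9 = -18*a^2 + 21*a - 6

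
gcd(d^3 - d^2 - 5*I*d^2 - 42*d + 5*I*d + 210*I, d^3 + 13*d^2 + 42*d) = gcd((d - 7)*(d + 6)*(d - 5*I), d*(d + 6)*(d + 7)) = d + 6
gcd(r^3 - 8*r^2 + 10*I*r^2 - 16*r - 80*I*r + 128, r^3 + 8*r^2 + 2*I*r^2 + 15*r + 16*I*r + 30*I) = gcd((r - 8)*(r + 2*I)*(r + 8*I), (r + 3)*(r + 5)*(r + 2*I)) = r + 2*I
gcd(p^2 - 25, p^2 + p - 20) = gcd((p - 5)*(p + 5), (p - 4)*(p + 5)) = p + 5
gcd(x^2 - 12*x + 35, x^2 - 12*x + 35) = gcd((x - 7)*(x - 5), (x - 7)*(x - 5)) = x^2 - 12*x + 35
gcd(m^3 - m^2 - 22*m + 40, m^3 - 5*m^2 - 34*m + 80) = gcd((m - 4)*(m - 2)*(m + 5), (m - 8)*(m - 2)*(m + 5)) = m^2 + 3*m - 10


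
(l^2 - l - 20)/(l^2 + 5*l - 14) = (l^2 - l - 20)/(l^2 + 5*l - 14)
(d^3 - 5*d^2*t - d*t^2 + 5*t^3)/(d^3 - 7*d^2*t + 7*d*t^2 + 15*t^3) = (-d + t)/(-d + 3*t)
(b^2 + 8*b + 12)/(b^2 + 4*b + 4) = (b + 6)/(b + 2)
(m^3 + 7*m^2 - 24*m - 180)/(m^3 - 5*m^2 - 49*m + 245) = (m^2 + 12*m + 36)/(m^2 - 49)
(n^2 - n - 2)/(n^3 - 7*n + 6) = (n + 1)/(n^2 + 2*n - 3)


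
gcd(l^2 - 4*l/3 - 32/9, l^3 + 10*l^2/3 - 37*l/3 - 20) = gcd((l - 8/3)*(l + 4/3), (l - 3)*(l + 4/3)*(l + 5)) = l + 4/3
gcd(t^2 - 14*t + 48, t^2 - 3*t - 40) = t - 8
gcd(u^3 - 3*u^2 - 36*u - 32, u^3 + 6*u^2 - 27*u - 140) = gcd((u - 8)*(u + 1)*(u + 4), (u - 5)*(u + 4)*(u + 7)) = u + 4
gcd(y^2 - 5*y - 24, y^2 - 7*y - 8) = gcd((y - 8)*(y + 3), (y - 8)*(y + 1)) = y - 8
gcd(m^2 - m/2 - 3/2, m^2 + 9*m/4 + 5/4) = m + 1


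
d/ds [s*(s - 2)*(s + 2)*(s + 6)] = 4*s^3 + 18*s^2 - 8*s - 24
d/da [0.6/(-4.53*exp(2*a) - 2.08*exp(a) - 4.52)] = (5.436*exp(a) + 1.248)*exp(a)/(4.53*exp(2*a) + 2.08*exp(a) + 4.52)^2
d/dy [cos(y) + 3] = -sin(y)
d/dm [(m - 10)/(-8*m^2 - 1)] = (-8*m^2 + 16*m*(m - 10) - 1)/(8*m^2 + 1)^2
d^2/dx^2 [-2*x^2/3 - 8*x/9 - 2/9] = -4/3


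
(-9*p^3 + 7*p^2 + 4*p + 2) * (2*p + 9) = -18*p^4 - 67*p^3 + 71*p^2 + 40*p + 18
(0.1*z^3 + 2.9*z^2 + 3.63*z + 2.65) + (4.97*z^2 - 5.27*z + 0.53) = 0.1*z^3 + 7.87*z^2 - 1.64*z + 3.18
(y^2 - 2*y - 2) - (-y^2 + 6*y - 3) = 2*y^2 - 8*y + 1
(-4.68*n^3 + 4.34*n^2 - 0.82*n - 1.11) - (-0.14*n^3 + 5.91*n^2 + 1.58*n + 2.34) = -4.54*n^3 - 1.57*n^2 - 2.4*n - 3.45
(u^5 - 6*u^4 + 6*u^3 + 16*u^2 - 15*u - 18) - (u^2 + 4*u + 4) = u^5 - 6*u^4 + 6*u^3 + 15*u^2 - 19*u - 22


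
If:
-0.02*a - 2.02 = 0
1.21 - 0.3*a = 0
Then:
No Solution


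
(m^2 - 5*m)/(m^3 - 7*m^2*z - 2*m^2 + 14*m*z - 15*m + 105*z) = m/(m^2 - 7*m*z + 3*m - 21*z)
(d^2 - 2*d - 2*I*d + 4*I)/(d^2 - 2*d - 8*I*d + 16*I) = (d - 2*I)/(d - 8*I)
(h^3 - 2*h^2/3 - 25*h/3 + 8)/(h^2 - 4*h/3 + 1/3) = (3*h^2 + h - 24)/(3*h - 1)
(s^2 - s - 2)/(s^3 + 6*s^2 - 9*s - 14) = 1/(s + 7)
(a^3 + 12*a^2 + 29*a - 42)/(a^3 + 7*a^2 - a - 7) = (a + 6)/(a + 1)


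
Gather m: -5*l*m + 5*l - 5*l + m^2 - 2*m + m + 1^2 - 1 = m^2 + m*(-5*l - 1)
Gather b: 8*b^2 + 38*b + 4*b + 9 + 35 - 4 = 8*b^2 + 42*b + 40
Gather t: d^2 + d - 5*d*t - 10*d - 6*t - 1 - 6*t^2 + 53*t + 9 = d^2 - 9*d - 6*t^2 + t*(47 - 5*d) + 8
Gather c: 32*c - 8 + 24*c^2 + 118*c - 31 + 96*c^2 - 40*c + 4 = 120*c^2 + 110*c - 35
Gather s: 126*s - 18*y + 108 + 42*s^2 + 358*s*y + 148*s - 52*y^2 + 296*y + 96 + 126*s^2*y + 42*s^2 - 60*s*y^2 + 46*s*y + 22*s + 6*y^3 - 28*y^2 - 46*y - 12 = s^2*(126*y + 84) + s*(-60*y^2 + 404*y + 296) + 6*y^3 - 80*y^2 + 232*y + 192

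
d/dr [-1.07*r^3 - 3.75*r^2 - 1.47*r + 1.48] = -3.21*r^2 - 7.5*r - 1.47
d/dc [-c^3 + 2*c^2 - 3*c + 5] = -3*c^2 + 4*c - 3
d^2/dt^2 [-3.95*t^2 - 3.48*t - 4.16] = -7.90000000000000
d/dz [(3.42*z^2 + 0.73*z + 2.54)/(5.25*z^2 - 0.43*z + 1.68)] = (-5.3031*z^2 - 15.1788*z + 2.3186)/(27.5625*z^4 - 4.515*z^3 + 17.8249*z^2 - 1.4448*z + 2.8224)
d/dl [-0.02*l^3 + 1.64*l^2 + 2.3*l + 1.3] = -0.06*l^2 + 3.28*l + 2.3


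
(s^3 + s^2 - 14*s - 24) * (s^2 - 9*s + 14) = s^5 - 8*s^4 - 9*s^3 + 116*s^2 + 20*s - 336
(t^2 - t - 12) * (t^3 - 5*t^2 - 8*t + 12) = t^5 - 6*t^4 - 15*t^3 + 80*t^2 + 84*t - 144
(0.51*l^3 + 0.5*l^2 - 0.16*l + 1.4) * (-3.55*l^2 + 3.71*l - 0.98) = -1.8105*l^5 + 0.1171*l^4 + 1.9232*l^3 - 6.0536*l^2 + 5.3508*l - 1.372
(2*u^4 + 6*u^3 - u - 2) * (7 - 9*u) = -18*u^5 - 40*u^4 + 42*u^3 + 9*u^2 + 11*u - 14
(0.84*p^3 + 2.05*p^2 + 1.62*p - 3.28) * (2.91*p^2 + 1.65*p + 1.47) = 2.4444*p^5 + 7.3515*p^4 + 9.3315*p^3 - 3.8583*p^2 - 3.0306*p - 4.8216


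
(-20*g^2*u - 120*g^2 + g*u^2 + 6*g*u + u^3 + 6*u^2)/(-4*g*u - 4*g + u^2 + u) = (5*g*u + 30*g + u^2 + 6*u)/(u + 1)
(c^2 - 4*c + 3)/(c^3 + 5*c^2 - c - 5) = (c - 3)/(c^2 + 6*c + 5)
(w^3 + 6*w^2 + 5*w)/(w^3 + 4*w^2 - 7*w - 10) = w/(w - 2)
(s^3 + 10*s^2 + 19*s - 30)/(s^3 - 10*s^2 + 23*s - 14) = (s^2 + 11*s + 30)/(s^2 - 9*s + 14)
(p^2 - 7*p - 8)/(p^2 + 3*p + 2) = (p - 8)/(p + 2)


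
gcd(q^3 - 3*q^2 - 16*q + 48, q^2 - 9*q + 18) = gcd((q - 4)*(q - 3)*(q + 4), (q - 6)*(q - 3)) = q - 3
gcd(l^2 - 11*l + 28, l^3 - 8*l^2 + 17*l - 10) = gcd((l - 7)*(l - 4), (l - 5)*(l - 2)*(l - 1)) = 1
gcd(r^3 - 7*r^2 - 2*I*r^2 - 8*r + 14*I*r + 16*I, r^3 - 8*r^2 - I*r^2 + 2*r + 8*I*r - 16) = r^2 + r*(-8 - 2*I) + 16*I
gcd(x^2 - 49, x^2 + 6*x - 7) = x + 7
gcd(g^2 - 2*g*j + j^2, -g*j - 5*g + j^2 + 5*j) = g - j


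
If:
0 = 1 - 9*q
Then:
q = 1/9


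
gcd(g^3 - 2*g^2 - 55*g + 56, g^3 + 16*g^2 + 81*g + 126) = g + 7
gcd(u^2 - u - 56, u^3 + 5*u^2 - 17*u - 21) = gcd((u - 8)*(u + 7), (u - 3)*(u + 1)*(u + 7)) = u + 7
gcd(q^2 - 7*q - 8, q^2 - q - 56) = q - 8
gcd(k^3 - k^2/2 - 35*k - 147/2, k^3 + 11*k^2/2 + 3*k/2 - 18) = k + 3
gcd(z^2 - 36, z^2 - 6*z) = z - 6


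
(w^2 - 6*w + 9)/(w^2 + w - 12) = (w - 3)/(w + 4)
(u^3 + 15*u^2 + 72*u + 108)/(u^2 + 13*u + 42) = (u^2 + 9*u + 18)/(u + 7)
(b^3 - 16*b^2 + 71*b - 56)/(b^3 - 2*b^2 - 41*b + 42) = (b - 8)/(b + 6)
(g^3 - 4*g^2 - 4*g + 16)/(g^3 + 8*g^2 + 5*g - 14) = (g^2 - 6*g + 8)/(g^2 + 6*g - 7)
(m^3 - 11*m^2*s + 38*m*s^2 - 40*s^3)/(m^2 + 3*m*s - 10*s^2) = (m^2 - 9*m*s + 20*s^2)/(m + 5*s)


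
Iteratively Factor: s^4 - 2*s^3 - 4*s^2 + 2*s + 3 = (s + 1)*(s^3 - 3*s^2 - s + 3) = (s + 1)^2*(s^2 - 4*s + 3) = (s - 3)*(s + 1)^2*(s - 1)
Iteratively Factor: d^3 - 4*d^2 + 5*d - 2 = (d - 2)*(d^2 - 2*d + 1) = (d - 2)*(d - 1)*(d - 1)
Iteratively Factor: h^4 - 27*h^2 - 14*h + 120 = (h + 4)*(h^3 - 4*h^2 - 11*h + 30) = (h - 5)*(h + 4)*(h^2 + h - 6) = (h - 5)*(h - 2)*(h + 4)*(h + 3)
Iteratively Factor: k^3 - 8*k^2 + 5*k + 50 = (k - 5)*(k^2 - 3*k - 10) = (k - 5)*(k + 2)*(k - 5)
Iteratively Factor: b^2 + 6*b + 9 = (b + 3)*(b + 3)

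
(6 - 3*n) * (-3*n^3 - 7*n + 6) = 9*n^4 - 18*n^3 + 21*n^2 - 60*n + 36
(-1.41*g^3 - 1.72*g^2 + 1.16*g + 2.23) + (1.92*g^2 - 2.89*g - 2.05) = -1.41*g^3 + 0.2*g^2 - 1.73*g + 0.18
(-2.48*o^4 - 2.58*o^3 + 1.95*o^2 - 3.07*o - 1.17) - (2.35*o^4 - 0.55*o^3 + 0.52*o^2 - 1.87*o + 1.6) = -4.83*o^4 - 2.03*o^3 + 1.43*o^2 - 1.2*o - 2.77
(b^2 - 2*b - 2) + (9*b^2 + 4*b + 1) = 10*b^2 + 2*b - 1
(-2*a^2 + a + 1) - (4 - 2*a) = -2*a^2 + 3*a - 3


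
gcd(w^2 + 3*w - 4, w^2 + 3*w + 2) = 1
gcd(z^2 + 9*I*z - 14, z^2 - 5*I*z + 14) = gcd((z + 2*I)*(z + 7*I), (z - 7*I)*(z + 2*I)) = z + 2*I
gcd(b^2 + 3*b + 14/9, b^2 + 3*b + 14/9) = b^2 + 3*b + 14/9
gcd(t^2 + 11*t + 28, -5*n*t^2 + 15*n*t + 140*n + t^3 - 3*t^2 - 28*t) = t + 4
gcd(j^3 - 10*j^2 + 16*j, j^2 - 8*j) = j^2 - 8*j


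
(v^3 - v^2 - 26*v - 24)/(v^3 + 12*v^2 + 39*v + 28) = (v - 6)/(v + 7)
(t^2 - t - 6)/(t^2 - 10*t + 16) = (t^2 - t - 6)/(t^2 - 10*t + 16)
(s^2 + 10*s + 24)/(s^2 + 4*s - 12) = (s + 4)/(s - 2)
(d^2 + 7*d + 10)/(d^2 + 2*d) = (d + 5)/d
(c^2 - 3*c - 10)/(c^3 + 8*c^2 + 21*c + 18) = (c - 5)/(c^2 + 6*c + 9)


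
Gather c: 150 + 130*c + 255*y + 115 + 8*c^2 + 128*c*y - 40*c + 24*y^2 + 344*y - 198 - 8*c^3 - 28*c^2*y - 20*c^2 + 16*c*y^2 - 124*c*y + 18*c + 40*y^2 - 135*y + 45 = -8*c^3 + c^2*(-28*y - 12) + c*(16*y^2 + 4*y + 108) + 64*y^2 + 464*y + 112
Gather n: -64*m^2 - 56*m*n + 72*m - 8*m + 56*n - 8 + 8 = -64*m^2 + 64*m + n*(56 - 56*m)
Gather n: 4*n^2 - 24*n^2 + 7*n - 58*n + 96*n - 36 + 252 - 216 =-20*n^2 + 45*n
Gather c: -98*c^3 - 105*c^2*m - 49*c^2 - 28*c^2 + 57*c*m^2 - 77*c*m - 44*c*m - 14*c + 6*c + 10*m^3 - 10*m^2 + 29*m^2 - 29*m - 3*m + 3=-98*c^3 + c^2*(-105*m - 77) + c*(57*m^2 - 121*m - 8) + 10*m^3 + 19*m^2 - 32*m + 3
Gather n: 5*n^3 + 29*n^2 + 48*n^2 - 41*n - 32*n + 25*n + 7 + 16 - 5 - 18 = 5*n^3 + 77*n^2 - 48*n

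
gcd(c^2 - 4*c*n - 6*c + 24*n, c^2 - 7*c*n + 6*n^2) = 1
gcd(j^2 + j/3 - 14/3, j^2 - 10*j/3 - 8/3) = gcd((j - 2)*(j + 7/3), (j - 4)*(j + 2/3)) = 1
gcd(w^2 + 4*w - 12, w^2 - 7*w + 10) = w - 2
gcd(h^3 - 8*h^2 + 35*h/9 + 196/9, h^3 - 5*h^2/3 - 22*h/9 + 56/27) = h^2 - h - 28/9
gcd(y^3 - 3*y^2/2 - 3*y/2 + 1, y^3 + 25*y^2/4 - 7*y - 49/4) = y + 1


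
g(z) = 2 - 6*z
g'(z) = -6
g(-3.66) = 23.96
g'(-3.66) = -6.00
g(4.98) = -27.88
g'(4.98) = -6.00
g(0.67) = -2.02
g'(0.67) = -6.00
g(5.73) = -32.38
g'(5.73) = -6.00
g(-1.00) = 8.00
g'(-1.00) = -6.00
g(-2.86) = 19.16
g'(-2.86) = -6.00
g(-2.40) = 16.40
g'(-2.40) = -6.00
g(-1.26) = 9.56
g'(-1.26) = -6.00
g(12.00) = -70.00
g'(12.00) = -6.00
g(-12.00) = 74.00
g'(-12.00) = -6.00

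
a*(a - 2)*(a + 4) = a^3 + 2*a^2 - 8*a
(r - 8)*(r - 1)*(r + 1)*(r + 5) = r^4 - 3*r^3 - 41*r^2 + 3*r + 40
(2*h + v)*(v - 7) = 2*h*v - 14*h + v^2 - 7*v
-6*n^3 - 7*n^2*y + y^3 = (-3*n + y)*(n + y)*(2*n + y)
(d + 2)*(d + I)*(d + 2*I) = d^3 + 2*d^2 + 3*I*d^2 - 2*d + 6*I*d - 4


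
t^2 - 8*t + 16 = (t - 4)^2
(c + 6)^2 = c^2 + 12*c + 36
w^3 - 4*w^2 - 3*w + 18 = (w - 3)^2*(w + 2)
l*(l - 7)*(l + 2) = l^3 - 5*l^2 - 14*l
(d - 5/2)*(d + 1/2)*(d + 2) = d^3 - 21*d/4 - 5/2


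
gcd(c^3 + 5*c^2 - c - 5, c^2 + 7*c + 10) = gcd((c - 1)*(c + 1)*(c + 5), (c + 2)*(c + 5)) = c + 5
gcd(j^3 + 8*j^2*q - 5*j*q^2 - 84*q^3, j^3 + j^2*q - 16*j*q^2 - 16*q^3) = j + 4*q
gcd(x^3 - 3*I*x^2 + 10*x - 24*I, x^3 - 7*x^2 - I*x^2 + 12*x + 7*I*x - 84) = x^2 - I*x + 12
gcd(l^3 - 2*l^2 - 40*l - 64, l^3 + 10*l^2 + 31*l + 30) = l + 2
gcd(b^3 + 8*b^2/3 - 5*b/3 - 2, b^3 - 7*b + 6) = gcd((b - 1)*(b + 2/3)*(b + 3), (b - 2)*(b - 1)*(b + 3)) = b^2 + 2*b - 3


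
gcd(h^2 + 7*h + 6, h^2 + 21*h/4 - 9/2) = h + 6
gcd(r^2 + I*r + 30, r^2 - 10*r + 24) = 1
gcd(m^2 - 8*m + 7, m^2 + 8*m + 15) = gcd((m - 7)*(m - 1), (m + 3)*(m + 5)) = 1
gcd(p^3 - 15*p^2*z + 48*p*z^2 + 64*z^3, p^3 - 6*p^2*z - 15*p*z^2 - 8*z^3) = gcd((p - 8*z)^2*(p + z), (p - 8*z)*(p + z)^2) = -p^2 + 7*p*z + 8*z^2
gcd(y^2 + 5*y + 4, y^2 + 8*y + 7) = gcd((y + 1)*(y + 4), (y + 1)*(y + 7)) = y + 1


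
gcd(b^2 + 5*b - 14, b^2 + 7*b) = b + 7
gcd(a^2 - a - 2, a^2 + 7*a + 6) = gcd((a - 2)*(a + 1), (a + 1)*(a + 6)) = a + 1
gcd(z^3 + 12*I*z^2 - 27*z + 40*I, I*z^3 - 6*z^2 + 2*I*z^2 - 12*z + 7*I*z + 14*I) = z - I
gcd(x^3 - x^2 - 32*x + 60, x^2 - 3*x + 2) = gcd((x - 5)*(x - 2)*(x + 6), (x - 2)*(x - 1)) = x - 2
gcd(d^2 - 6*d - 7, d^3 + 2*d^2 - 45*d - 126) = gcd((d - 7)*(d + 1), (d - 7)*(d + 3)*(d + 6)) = d - 7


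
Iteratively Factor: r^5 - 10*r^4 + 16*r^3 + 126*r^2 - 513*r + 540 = (r - 3)*(r^4 - 7*r^3 - 5*r^2 + 111*r - 180) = (r - 5)*(r - 3)*(r^3 - 2*r^2 - 15*r + 36) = (r - 5)*(r - 3)^2*(r^2 + r - 12) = (r - 5)*(r - 3)^2*(r + 4)*(r - 3)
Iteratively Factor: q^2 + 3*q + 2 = (q + 2)*(q + 1)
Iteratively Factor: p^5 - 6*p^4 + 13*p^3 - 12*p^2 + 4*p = (p - 2)*(p^4 - 4*p^3 + 5*p^2 - 2*p) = (p - 2)*(p - 1)*(p^3 - 3*p^2 + 2*p) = p*(p - 2)*(p - 1)*(p^2 - 3*p + 2) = p*(p - 2)*(p - 1)^2*(p - 2)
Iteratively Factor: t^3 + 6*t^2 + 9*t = (t + 3)*(t^2 + 3*t) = t*(t + 3)*(t + 3)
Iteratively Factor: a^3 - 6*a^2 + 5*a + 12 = (a + 1)*(a^2 - 7*a + 12) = (a - 3)*(a + 1)*(a - 4)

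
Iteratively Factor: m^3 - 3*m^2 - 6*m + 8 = (m - 1)*(m^2 - 2*m - 8) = (m - 1)*(m + 2)*(m - 4)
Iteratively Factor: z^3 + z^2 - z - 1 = (z - 1)*(z^2 + 2*z + 1) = (z - 1)*(z + 1)*(z + 1)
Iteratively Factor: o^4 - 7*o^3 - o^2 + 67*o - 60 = (o - 5)*(o^3 - 2*o^2 - 11*o + 12) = (o - 5)*(o - 1)*(o^2 - o - 12) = (o - 5)*(o - 1)*(o + 3)*(o - 4)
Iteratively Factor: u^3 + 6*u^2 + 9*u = (u)*(u^2 + 6*u + 9) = u*(u + 3)*(u + 3)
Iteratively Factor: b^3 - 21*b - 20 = (b + 1)*(b^2 - b - 20) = (b - 5)*(b + 1)*(b + 4)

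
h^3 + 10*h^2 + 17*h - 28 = (h - 1)*(h + 4)*(h + 7)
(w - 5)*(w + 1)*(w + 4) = w^3 - 21*w - 20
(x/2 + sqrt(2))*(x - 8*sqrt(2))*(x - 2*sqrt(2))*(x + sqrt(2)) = x^4/2 - 7*sqrt(2)*x^3/2 - 12*x^2 + 28*sqrt(2)*x + 64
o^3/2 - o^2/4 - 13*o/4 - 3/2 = (o/2 + 1)*(o - 3)*(o + 1/2)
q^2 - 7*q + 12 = (q - 4)*(q - 3)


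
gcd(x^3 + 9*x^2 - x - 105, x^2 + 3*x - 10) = x + 5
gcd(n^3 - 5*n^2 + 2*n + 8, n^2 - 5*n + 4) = n - 4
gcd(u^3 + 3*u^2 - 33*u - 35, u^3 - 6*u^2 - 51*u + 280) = u^2 + 2*u - 35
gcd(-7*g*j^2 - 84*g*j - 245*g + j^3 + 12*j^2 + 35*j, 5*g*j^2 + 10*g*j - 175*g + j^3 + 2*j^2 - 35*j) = j + 7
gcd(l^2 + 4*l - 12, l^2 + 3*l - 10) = l - 2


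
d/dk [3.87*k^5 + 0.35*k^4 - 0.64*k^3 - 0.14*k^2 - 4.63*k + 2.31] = 19.35*k^4 + 1.4*k^3 - 1.92*k^2 - 0.28*k - 4.63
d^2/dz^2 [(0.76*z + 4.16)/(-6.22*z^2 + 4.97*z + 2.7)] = ((0.76*z + 4.16)*(12.44*z - 4.97)*(24.88*z - 9.94) + (28.3632*z + 44.196)*(-6.22*z^2 + 4.97*z + 2.7))/(-6.22*z^2 + 4.97*z + 2.7)^3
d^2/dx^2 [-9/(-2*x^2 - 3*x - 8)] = 18*(-4*x^2 - 6*x + (4*x + 3)^2 - 16)/(2*x^2 + 3*x + 8)^3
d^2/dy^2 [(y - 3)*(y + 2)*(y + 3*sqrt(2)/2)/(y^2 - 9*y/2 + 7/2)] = 4*(25*y^3 + 21*sqrt(2)*y^3 - 171*sqrt(2)*y^2 - 147*y^2 + 399*y + 549*sqrt(2)*y - 624*sqrt(2) - 427)/(8*y^6 - 108*y^5 + 570*y^4 - 1485*y^3 + 1995*y^2 - 1323*y + 343)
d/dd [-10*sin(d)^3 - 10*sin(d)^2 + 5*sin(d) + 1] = 5*(-6*sin(d)^2 - 4*sin(d) + 1)*cos(d)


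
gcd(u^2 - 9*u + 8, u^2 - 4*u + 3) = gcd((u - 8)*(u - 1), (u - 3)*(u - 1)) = u - 1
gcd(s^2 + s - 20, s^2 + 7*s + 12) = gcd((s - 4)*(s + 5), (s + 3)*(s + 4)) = 1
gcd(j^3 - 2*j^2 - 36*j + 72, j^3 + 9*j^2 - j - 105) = 1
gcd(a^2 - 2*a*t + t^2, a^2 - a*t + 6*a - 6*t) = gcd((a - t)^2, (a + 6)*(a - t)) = -a + t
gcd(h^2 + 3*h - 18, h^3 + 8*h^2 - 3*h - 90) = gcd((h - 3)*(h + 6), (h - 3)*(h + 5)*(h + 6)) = h^2 + 3*h - 18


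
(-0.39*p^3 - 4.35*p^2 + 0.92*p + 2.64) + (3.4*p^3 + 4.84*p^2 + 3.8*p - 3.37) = 3.01*p^3 + 0.49*p^2 + 4.72*p - 0.73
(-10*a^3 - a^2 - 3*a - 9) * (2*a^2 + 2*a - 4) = -20*a^5 - 22*a^4 + 32*a^3 - 20*a^2 - 6*a + 36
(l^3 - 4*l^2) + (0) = l^3 - 4*l^2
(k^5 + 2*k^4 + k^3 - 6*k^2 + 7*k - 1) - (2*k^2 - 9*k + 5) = k^5 + 2*k^4 + k^3 - 8*k^2 + 16*k - 6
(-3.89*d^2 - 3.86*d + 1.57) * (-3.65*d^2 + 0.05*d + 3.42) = 14.1985*d^4 + 13.8945*d^3 - 19.2273*d^2 - 13.1227*d + 5.3694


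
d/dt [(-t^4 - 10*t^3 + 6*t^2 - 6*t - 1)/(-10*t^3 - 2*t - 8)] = (5*t^6 + 33*t^4 - 24*t^3 + 99*t^2 - 48*t + 23)/(2*(25*t^6 + 10*t^4 + 40*t^3 + t^2 + 8*t + 16))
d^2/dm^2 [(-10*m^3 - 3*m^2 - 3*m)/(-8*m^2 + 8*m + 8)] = 13*m*(2*m^2 + 3*m + 3)/(4*(m^6 - 3*m^5 + 5*m^3 - 3*m - 1))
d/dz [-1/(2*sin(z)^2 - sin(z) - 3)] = (4*sin(z) - 1)*cos(z)/(sin(z) + cos(2*z) + 2)^2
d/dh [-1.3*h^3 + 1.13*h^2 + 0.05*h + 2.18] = -3.9*h^2 + 2.26*h + 0.05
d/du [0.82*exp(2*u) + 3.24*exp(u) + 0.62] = (1.64*exp(u) + 3.24)*exp(u)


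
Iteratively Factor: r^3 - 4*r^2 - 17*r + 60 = (r - 3)*(r^2 - r - 20) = (r - 5)*(r - 3)*(r + 4)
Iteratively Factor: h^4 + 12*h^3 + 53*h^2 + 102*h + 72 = (h + 3)*(h^3 + 9*h^2 + 26*h + 24) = (h + 3)^2*(h^2 + 6*h + 8) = (h + 2)*(h + 3)^2*(h + 4)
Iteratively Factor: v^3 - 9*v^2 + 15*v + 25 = (v - 5)*(v^2 - 4*v - 5) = (v - 5)*(v + 1)*(v - 5)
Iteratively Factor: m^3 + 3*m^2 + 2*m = (m + 2)*(m^2 + m) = (m + 1)*(m + 2)*(m)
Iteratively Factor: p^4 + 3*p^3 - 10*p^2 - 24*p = (p + 4)*(p^3 - p^2 - 6*p) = (p + 2)*(p + 4)*(p^2 - 3*p) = (p - 3)*(p + 2)*(p + 4)*(p)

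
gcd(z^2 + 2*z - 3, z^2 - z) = z - 1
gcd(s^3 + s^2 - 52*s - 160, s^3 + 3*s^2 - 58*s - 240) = s^2 - 3*s - 40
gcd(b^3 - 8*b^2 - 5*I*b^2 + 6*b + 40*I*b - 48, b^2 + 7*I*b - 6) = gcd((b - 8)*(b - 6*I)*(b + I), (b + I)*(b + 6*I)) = b + I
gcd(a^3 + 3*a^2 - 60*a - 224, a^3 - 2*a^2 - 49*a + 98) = a + 7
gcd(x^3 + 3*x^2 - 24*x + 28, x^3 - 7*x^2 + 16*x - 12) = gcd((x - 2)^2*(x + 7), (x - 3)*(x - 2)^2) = x^2 - 4*x + 4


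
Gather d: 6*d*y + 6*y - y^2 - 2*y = 6*d*y - y^2 + 4*y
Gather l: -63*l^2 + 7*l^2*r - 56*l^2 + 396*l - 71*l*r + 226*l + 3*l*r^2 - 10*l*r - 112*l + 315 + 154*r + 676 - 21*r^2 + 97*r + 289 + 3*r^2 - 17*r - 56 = l^2*(7*r - 119) + l*(3*r^2 - 81*r + 510) - 18*r^2 + 234*r + 1224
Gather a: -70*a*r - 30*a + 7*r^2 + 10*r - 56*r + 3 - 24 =a*(-70*r - 30) + 7*r^2 - 46*r - 21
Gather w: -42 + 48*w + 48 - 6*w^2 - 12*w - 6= -6*w^2 + 36*w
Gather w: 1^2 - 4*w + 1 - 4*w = 2 - 8*w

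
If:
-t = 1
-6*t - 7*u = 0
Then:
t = -1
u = 6/7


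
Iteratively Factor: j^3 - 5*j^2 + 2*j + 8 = (j - 4)*(j^2 - j - 2) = (j - 4)*(j - 2)*(j + 1)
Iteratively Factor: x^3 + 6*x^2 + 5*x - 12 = (x - 1)*(x^2 + 7*x + 12) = (x - 1)*(x + 4)*(x + 3)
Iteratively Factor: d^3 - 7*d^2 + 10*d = (d - 5)*(d^2 - 2*d) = (d - 5)*(d - 2)*(d)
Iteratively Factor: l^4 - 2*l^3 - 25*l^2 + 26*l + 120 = (l + 4)*(l^3 - 6*l^2 - l + 30) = (l - 5)*(l + 4)*(l^2 - l - 6) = (l - 5)*(l + 2)*(l + 4)*(l - 3)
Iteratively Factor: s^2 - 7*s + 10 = (s - 5)*(s - 2)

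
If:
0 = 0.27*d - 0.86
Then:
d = 3.19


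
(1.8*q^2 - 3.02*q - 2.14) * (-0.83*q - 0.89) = -1.494*q^3 + 0.9046*q^2 + 4.464*q + 1.9046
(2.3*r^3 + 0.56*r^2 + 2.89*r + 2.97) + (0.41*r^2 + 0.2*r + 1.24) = 2.3*r^3 + 0.97*r^2 + 3.09*r + 4.21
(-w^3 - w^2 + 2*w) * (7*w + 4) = -7*w^4 - 11*w^3 + 10*w^2 + 8*w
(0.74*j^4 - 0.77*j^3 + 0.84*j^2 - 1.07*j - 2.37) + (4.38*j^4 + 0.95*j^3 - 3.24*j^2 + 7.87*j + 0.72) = 5.12*j^4 + 0.18*j^3 - 2.4*j^2 + 6.8*j - 1.65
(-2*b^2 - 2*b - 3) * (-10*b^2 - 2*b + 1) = 20*b^4 + 24*b^3 + 32*b^2 + 4*b - 3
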